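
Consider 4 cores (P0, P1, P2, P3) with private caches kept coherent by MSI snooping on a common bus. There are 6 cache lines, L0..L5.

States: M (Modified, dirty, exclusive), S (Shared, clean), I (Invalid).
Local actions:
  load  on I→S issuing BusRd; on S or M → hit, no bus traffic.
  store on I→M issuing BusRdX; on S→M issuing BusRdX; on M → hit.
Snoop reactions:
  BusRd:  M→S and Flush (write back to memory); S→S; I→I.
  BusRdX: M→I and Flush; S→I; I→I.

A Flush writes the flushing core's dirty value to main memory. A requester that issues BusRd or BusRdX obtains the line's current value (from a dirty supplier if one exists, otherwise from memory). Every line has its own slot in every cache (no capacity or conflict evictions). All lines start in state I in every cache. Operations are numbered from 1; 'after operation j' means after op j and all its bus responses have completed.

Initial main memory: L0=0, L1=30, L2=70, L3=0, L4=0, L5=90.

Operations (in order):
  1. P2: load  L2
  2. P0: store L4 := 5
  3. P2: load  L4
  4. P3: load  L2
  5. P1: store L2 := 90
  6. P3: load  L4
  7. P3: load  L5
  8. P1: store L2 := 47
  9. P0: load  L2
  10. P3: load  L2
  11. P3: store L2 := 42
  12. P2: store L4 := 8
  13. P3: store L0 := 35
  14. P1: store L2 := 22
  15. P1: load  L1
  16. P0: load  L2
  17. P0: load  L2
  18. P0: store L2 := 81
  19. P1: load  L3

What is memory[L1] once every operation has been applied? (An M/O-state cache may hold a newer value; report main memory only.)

memory[L1] = 30

  op1 P2: load  L2 → I/I/S/I on L2; bus BusRd; mem=70
  op2 P0: store L4 := 5 → M/I/I/I on L4; bus BusRdX; mem=0
  op3 P2: load  L4 → S/I/S/I on L4; bus BusRd Flush; mem=5
  op4 P3: load  L2 → I/I/S/S on L2; bus BusRd; mem=70
  op5 P1: store L2 := 90 → I/M/I/I on L2; bus BusRdX; mem=70
  op6 P3: load  L4 → S/I/S/S on L4; bus BusRd; mem=5
  op7 P3: load  L5 → I/I/I/S on L5; bus BusRd; mem=90
  op8 P1: store L2 := 47 → I/M/I/I on L2; bus (none); mem=70
  op9 P0: load  L2 → S/S/I/I on L2; bus BusRd Flush; mem=47
  op10 P3: load  L2 → S/S/I/S on L2; bus BusRd; mem=47
  op11 P3: store L2 := 42 → I/I/I/M on L2; bus BusRdX; mem=47
  op12 P2: store L4 := 8 → I/I/M/I on L4; bus BusRdX; mem=5
  op13 P3: store L0 := 35 → I/I/I/M on L0; bus BusRdX; mem=0
  op14 P1: store L2 := 22 → I/M/I/I on L2; bus BusRdX Flush; mem=42
  op15 P1: load  L1 → I/S/I/I on L1; bus BusRd; mem=30
  op16 P0: load  L2 → S/S/I/I on L2; bus BusRd Flush; mem=22
  op17 P0: load  L2 → S/S/I/I on L2; bus (none); mem=22
  op18 P0: store L2 := 81 → M/I/I/I on L2; bus BusRdX; mem=22
  op19 P1: load  L3 → I/S/I/I on L3; bus BusRd; mem=0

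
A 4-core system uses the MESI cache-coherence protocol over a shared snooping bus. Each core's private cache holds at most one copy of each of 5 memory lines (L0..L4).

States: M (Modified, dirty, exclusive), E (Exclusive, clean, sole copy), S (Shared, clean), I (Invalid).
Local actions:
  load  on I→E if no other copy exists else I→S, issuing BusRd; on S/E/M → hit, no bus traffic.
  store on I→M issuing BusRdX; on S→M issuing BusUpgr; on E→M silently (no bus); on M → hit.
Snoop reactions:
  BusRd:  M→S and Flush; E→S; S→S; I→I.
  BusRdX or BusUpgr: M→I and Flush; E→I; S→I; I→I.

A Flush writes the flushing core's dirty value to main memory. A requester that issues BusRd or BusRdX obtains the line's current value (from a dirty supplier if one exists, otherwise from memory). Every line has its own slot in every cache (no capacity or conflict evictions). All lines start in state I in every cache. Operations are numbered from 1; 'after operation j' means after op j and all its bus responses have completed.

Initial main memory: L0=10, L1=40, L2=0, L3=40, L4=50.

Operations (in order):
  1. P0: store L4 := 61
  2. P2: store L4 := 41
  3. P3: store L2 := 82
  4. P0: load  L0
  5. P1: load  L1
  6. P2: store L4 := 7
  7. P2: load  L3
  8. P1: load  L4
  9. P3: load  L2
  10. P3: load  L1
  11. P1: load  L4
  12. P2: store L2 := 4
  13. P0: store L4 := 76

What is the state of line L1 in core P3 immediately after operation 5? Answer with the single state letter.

state = I

[1] P0: store L4 := 61 | P0:M(61), P1:I, P2:I, P3:I | bus: BusRdX
[2] P2: store L4 := 41 | P0:I, P1:I, P2:M(41), P3:I | bus: BusRdX,Flush
[3] P3: store L2 := 82 | P0:I, P1:I, P2:I, P3:M(82) | bus: BusRdX
[4] P0: load  L0 | P0:E(10), P1:I, P2:I, P3:I | bus: BusRd
[5] P1: load  L1 | P0:I, P1:E(40), P2:I, P3:I | bus: BusRd
[6] P2: store L4 := 7 | P0:I, P1:I, P2:M(7), P3:I | bus: none
[7] P2: load  L3 | P0:I, P1:I, P2:E(40), P3:I | bus: BusRd
[8] P1: load  L4 | P0:I, P1:S(7), P2:S(7), P3:I | bus: BusRd,Flush
[9] P3: load  L2 | P0:I, P1:I, P2:I, P3:M(82) | bus: none
[10] P3: load  L1 | P0:I, P1:S(40), P2:I, P3:S(40) | bus: BusRd
[11] P1: load  L4 | P0:I, P1:S(7), P2:S(7), P3:I | bus: none
[12] P2: store L2 := 4 | P0:I, P1:I, P2:M(4), P3:I | bus: BusRdX,Flush
[13] P0: store L4 := 76 | P0:M(76), P1:I, P2:I, P3:I | bus: BusRdX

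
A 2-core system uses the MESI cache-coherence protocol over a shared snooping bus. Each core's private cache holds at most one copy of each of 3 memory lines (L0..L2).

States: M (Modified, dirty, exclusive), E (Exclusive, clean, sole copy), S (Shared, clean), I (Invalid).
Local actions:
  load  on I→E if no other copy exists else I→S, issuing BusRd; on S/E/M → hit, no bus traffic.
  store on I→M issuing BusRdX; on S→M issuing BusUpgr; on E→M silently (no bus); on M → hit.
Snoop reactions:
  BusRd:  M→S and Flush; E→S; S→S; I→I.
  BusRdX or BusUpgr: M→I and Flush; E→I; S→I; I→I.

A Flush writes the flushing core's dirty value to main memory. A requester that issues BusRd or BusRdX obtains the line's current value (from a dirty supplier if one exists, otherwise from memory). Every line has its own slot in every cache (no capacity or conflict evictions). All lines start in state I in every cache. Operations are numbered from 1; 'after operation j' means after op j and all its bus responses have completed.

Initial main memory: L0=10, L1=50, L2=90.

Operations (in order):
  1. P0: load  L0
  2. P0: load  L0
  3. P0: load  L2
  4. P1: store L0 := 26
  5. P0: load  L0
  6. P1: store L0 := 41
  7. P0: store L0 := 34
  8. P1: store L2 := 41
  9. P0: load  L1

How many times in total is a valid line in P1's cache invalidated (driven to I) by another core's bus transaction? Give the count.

invalidations = 1

[1] P0: load  L0 | P0:E(10), P1:I | bus: BusRd
[2] P0: load  L0 | P0:E(10), P1:I | bus: none
[3] P0: load  L2 | P0:E(90), P1:I | bus: BusRd
[4] P1: store L0 := 26 | P0:I, P1:M(26) | bus: BusRdX
[5] P0: load  L0 | P0:S(26), P1:S(26) | bus: BusRd,Flush
[6] P1: store L0 := 41 | P0:I, P1:M(41) | bus: BusUpgr
[7] P0: store L0 := 34 | P0:M(34), P1:I | bus: BusRdX,Flush
[8] P1: store L2 := 41 | P0:I, P1:M(41) | bus: BusRdX
[9] P0: load  L1 | P0:E(50), P1:I | bus: BusRd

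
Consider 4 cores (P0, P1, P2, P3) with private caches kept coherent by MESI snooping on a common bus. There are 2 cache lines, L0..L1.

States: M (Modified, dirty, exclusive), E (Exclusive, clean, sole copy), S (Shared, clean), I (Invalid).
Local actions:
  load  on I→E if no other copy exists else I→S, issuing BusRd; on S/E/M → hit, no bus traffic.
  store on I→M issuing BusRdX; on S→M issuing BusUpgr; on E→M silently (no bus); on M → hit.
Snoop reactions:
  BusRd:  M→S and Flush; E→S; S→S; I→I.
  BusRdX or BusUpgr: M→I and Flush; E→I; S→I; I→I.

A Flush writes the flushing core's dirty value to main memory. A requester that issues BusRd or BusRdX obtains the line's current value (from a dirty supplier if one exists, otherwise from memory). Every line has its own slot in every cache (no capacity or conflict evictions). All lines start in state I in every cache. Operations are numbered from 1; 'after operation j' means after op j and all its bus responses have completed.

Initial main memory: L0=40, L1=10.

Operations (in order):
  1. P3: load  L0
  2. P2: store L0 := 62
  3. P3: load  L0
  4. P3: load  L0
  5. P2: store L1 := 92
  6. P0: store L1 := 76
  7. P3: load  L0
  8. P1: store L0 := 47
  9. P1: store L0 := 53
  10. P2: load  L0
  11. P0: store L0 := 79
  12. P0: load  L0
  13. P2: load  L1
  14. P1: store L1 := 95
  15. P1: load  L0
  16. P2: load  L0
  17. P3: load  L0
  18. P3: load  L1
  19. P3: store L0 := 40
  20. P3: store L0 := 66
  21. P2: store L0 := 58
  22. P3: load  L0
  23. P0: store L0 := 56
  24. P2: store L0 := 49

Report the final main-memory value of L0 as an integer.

  op1 P3: load  L0 → I/I/I/E on L0; bus BusRd; mem=40
  op2 P2: store L0 := 62 → I/I/M/I on L0; bus BusRdX; mem=40
  op3 P3: load  L0 → I/I/S/S on L0; bus BusRd Flush; mem=62
  op4 P3: load  L0 → I/I/S/S on L0; bus (none); mem=62
  op5 P2: store L1 := 92 → I/I/M/I on L1; bus BusRdX; mem=10
  op6 P0: store L1 := 76 → M/I/I/I on L1; bus BusRdX Flush; mem=92
  op7 P3: load  L0 → I/I/S/S on L0; bus (none); mem=62
  op8 P1: store L0 := 47 → I/M/I/I on L0; bus BusRdX; mem=62
  op9 P1: store L0 := 53 → I/M/I/I on L0; bus (none); mem=62
  op10 P2: load  L0 → I/S/S/I on L0; bus BusRd Flush; mem=53
  op11 P0: store L0 := 79 → M/I/I/I on L0; bus BusRdX; mem=53
  op12 P0: load  L0 → M/I/I/I on L0; bus (none); mem=53
  op13 P2: load  L1 → S/I/S/I on L1; bus BusRd Flush; mem=76
  op14 P1: store L1 := 95 → I/M/I/I on L1; bus BusRdX; mem=76
  op15 P1: load  L0 → S/S/I/I on L0; bus BusRd Flush; mem=79
  op16 P2: load  L0 → S/S/S/I on L0; bus BusRd; mem=79
  op17 P3: load  L0 → S/S/S/S on L0; bus BusRd; mem=79
  op18 P3: load  L1 → I/S/I/S on L1; bus BusRd Flush; mem=95
  op19 P3: store L0 := 40 → I/I/I/M on L0; bus BusUpgr; mem=79
  op20 P3: store L0 := 66 → I/I/I/M on L0; bus (none); mem=79
  op21 P2: store L0 := 58 → I/I/M/I on L0; bus BusRdX Flush; mem=66
  op22 P3: load  L0 → I/I/S/S on L0; bus BusRd Flush; mem=58
  op23 P0: store L0 := 56 → M/I/I/I on L0; bus BusRdX; mem=58
  op24 P2: store L0 := 49 → I/I/M/I on L0; bus BusRdX Flush; mem=56

memory[L0] = 56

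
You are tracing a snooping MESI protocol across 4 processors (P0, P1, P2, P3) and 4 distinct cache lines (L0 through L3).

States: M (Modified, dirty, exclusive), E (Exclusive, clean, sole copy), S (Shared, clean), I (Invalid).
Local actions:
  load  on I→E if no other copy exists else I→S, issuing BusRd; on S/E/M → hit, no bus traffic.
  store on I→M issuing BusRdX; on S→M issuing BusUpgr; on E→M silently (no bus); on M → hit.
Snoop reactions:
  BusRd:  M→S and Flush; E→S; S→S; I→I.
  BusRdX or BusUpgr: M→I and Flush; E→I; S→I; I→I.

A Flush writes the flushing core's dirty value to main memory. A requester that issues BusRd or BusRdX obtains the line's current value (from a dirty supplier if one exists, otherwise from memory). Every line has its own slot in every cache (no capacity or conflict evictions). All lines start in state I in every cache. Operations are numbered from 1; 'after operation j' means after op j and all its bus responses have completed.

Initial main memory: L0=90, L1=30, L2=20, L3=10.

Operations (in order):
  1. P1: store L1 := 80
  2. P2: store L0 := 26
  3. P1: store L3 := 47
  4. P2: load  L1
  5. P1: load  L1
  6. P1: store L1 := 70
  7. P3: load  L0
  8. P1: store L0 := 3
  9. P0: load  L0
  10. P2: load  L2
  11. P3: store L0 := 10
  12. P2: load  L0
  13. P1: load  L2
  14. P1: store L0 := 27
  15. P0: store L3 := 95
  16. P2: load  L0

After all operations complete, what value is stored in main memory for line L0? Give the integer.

  op1 P1: store L1 := 80 → I/M/I/I on L1; bus BusRdX; mem=30
  op2 P2: store L0 := 26 → I/I/M/I on L0; bus BusRdX; mem=90
  op3 P1: store L3 := 47 → I/M/I/I on L3; bus BusRdX; mem=10
  op4 P2: load  L1 → I/S/S/I on L1; bus BusRd Flush; mem=80
  op5 P1: load  L1 → I/S/S/I on L1; bus (none); mem=80
  op6 P1: store L1 := 70 → I/M/I/I on L1; bus BusUpgr; mem=80
  op7 P3: load  L0 → I/I/S/S on L0; bus BusRd Flush; mem=26
  op8 P1: store L0 := 3 → I/M/I/I on L0; bus BusRdX; mem=26
  op9 P0: load  L0 → S/S/I/I on L0; bus BusRd Flush; mem=3
  op10 P2: load  L2 → I/I/E/I on L2; bus BusRd; mem=20
  op11 P3: store L0 := 10 → I/I/I/M on L0; bus BusRdX; mem=3
  op12 P2: load  L0 → I/I/S/S on L0; bus BusRd Flush; mem=10
  op13 P1: load  L2 → I/S/S/I on L2; bus BusRd; mem=20
  op14 P1: store L0 := 27 → I/M/I/I on L0; bus BusRdX; mem=10
  op15 P0: store L3 := 95 → M/I/I/I on L3; bus BusRdX Flush; mem=47
  op16 P2: load  L0 → I/S/S/I on L0; bus BusRd Flush; mem=27

memory[L0] = 27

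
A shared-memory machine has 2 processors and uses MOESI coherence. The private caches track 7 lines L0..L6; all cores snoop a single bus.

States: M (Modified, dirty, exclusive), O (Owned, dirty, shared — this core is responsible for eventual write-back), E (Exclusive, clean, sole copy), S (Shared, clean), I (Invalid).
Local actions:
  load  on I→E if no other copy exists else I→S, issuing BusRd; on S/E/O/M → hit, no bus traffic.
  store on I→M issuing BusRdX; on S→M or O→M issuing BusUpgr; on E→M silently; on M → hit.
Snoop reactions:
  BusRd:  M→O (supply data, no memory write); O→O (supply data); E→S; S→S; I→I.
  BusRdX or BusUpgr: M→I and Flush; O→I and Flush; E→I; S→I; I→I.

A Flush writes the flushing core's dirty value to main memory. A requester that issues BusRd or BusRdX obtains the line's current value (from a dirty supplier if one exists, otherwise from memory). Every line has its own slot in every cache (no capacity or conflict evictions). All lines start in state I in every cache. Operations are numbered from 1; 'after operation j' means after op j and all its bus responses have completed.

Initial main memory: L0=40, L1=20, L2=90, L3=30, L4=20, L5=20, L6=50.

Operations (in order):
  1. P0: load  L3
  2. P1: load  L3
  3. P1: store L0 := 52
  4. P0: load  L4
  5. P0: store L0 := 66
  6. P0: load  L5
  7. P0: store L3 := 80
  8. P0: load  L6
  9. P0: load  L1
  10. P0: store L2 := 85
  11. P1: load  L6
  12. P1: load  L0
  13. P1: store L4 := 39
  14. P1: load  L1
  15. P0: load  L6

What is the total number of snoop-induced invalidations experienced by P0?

invalidations = 1

1. P0: load  L3  bus=[BusRd]  L3: P0=E P1=I  mem[L3]=30
2. P1: load  L3  bus=[BusRd]  L3: P0=S P1=S  mem[L3]=30
3. P1: store L0 := 52  bus=[BusRdX]  L0: P0=I P1=M  mem[L0]=40
4. P0: load  L4  bus=[BusRd]  L4: P0=E P1=I  mem[L4]=20
5. P0: store L0 := 66  bus=[BusRdX,Flush]  L0: P0=M P1=I  mem[L0]=52
6. P0: load  L5  bus=[BusRd]  L5: P0=E P1=I  mem[L5]=20
7. P0: store L3 := 80  bus=[BusUpgr]  L3: P0=M P1=I  mem[L3]=30
8. P0: load  L6  bus=[BusRd]  L6: P0=E P1=I  mem[L6]=50
9. P0: load  L1  bus=[BusRd]  L1: P0=E P1=I  mem[L1]=20
10. P0: store L2 := 85  bus=[BusRdX]  L2: P0=M P1=I  mem[L2]=90
11. P1: load  L6  bus=[BusRd]  L6: P0=S P1=S  mem[L6]=50
12. P1: load  L0  bus=[BusRd]  L0: P0=O P1=S  mem[L0]=52
13. P1: store L4 := 39  bus=[BusRdX]  L4: P0=I P1=M  mem[L4]=20
14. P1: load  L1  bus=[BusRd]  L1: P0=S P1=S  mem[L1]=20
15. P0: load  L6  bus=[-]  L6: P0=S P1=S  mem[L6]=50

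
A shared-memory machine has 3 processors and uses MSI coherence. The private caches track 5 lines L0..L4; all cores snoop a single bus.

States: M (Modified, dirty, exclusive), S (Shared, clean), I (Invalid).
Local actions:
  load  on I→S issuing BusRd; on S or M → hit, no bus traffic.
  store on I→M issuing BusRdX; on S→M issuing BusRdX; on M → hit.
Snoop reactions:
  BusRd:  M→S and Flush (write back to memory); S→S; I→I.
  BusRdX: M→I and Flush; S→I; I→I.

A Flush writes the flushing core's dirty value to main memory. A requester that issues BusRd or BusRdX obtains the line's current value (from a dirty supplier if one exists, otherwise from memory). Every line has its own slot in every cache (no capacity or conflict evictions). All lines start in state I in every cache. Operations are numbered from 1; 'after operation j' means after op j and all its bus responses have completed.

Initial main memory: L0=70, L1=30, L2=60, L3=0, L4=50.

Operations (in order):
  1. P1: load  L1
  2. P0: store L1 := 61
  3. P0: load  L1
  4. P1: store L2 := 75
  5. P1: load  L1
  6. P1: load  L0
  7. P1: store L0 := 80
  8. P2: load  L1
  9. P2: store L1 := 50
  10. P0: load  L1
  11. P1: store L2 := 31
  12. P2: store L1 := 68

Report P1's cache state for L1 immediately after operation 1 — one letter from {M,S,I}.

state = S

1. P1: load  L1  bus=[BusRd]  L1: P0=I P1=S P2=I  mem[L1]=30
2. P0: store L1 := 61  bus=[BusRdX]  L1: P0=M P1=I P2=I  mem[L1]=30
3. P0: load  L1  bus=[-]  L1: P0=M P1=I P2=I  mem[L1]=30
4. P1: store L2 := 75  bus=[BusRdX]  L2: P0=I P1=M P2=I  mem[L2]=60
5. P1: load  L1  bus=[BusRd,Flush]  L1: P0=S P1=S P2=I  mem[L1]=61
6. P1: load  L0  bus=[BusRd]  L0: P0=I P1=S P2=I  mem[L0]=70
7. P1: store L0 := 80  bus=[BusRdX]  L0: P0=I P1=M P2=I  mem[L0]=70
8. P2: load  L1  bus=[BusRd]  L1: P0=S P1=S P2=S  mem[L1]=61
9. P2: store L1 := 50  bus=[BusRdX]  L1: P0=I P1=I P2=M  mem[L1]=61
10. P0: load  L1  bus=[BusRd,Flush]  L1: P0=S P1=I P2=S  mem[L1]=50
11. P1: store L2 := 31  bus=[-]  L2: P0=I P1=M P2=I  mem[L2]=60
12. P2: store L1 := 68  bus=[BusRdX]  L1: P0=I P1=I P2=M  mem[L1]=50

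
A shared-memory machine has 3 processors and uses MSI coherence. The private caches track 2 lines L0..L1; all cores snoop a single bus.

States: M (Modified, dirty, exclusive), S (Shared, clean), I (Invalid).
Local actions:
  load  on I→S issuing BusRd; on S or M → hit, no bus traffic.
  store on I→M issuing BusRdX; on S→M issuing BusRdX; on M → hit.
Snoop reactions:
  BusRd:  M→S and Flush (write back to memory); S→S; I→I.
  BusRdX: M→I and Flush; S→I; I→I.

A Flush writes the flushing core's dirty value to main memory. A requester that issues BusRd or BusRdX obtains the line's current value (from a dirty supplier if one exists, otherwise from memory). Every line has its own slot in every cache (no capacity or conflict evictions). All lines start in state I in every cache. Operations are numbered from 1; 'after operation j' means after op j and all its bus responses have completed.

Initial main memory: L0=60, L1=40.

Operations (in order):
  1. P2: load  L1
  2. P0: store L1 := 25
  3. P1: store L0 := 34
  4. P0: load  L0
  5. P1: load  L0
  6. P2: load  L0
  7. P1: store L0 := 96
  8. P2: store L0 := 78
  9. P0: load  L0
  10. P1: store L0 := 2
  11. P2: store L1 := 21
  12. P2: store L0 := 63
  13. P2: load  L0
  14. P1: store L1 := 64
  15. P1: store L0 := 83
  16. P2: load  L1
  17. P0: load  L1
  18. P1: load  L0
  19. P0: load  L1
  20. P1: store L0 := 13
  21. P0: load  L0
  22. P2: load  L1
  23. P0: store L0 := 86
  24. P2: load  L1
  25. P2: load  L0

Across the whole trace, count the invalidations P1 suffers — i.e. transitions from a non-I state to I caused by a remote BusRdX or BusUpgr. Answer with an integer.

1. P2: load  L1  bus=[BusRd]  L1: P0=I P1=I P2=S  mem[L1]=40
2. P0: store L1 := 25  bus=[BusRdX]  L1: P0=M P1=I P2=I  mem[L1]=40
3. P1: store L0 := 34  bus=[BusRdX]  L0: P0=I P1=M P2=I  mem[L0]=60
4. P0: load  L0  bus=[BusRd,Flush]  L0: P0=S P1=S P2=I  mem[L0]=34
5. P1: load  L0  bus=[-]  L0: P0=S P1=S P2=I  mem[L0]=34
6. P2: load  L0  bus=[BusRd]  L0: P0=S P1=S P2=S  mem[L0]=34
7. P1: store L0 := 96  bus=[BusRdX]  L0: P0=I P1=M P2=I  mem[L0]=34
8. P2: store L0 := 78  bus=[BusRdX,Flush]  L0: P0=I P1=I P2=M  mem[L0]=96
9. P0: load  L0  bus=[BusRd,Flush]  L0: P0=S P1=I P2=S  mem[L0]=78
10. P1: store L0 := 2  bus=[BusRdX]  L0: P0=I P1=M P2=I  mem[L0]=78
11. P2: store L1 := 21  bus=[BusRdX,Flush]  L1: P0=I P1=I P2=M  mem[L1]=25
12. P2: store L0 := 63  bus=[BusRdX,Flush]  L0: P0=I P1=I P2=M  mem[L0]=2
13. P2: load  L0  bus=[-]  L0: P0=I P1=I P2=M  mem[L0]=2
14. P1: store L1 := 64  bus=[BusRdX,Flush]  L1: P0=I P1=M P2=I  mem[L1]=21
15. P1: store L0 := 83  bus=[BusRdX,Flush]  L0: P0=I P1=M P2=I  mem[L0]=63
16. P2: load  L1  bus=[BusRd,Flush]  L1: P0=I P1=S P2=S  mem[L1]=64
17. P0: load  L1  bus=[BusRd]  L1: P0=S P1=S P2=S  mem[L1]=64
18. P1: load  L0  bus=[-]  L0: P0=I P1=M P2=I  mem[L0]=63
19. P0: load  L1  bus=[-]  L1: P0=S P1=S P2=S  mem[L1]=64
20. P1: store L0 := 13  bus=[-]  L0: P0=I P1=M P2=I  mem[L0]=63
21. P0: load  L0  bus=[BusRd,Flush]  L0: P0=S P1=S P2=I  mem[L0]=13
22. P2: load  L1  bus=[-]  L1: P0=S P1=S P2=S  mem[L1]=64
23. P0: store L0 := 86  bus=[BusRdX]  L0: P0=M P1=I P2=I  mem[L0]=13
24. P2: load  L1  bus=[-]  L1: P0=S P1=S P2=S  mem[L1]=64
25. P2: load  L0  bus=[BusRd,Flush]  L0: P0=S P1=I P2=S  mem[L0]=86

invalidations = 3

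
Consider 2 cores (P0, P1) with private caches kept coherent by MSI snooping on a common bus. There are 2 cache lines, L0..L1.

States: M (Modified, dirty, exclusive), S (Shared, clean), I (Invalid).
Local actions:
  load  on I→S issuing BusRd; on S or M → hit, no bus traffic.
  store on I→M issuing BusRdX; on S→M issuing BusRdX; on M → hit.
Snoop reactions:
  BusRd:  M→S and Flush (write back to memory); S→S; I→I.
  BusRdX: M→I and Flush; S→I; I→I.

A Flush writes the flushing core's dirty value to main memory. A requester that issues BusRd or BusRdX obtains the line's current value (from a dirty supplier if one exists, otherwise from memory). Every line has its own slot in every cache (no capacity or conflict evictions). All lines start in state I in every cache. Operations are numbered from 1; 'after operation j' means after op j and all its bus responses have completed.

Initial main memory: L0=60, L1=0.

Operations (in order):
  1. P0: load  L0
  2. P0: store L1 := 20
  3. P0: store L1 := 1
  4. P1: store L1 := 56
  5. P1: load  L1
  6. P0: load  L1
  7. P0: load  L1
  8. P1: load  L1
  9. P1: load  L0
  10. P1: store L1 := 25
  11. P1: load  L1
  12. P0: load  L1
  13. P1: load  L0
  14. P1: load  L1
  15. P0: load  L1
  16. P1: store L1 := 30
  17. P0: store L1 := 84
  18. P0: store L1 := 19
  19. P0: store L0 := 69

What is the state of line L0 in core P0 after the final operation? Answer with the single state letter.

state = M

[1] P0: load  L0 | P0:S(60), P1:I | bus: BusRd
[2] P0: store L1 := 20 | P0:M(20), P1:I | bus: BusRdX
[3] P0: store L1 := 1 | P0:M(1), P1:I | bus: none
[4] P1: store L1 := 56 | P0:I, P1:M(56) | bus: BusRdX,Flush
[5] P1: load  L1 | P0:I, P1:M(56) | bus: none
[6] P0: load  L1 | P0:S(56), P1:S(56) | bus: BusRd,Flush
[7] P0: load  L1 | P0:S(56), P1:S(56) | bus: none
[8] P1: load  L1 | P0:S(56), P1:S(56) | bus: none
[9] P1: load  L0 | P0:S(60), P1:S(60) | bus: BusRd
[10] P1: store L1 := 25 | P0:I, P1:M(25) | bus: BusRdX
[11] P1: load  L1 | P0:I, P1:M(25) | bus: none
[12] P0: load  L1 | P0:S(25), P1:S(25) | bus: BusRd,Flush
[13] P1: load  L0 | P0:S(60), P1:S(60) | bus: none
[14] P1: load  L1 | P0:S(25), P1:S(25) | bus: none
[15] P0: load  L1 | P0:S(25), P1:S(25) | bus: none
[16] P1: store L1 := 30 | P0:I, P1:M(30) | bus: BusRdX
[17] P0: store L1 := 84 | P0:M(84), P1:I | bus: BusRdX,Flush
[18] P0: store L1 := 19 | P0:M(19), P1:I | bus: none
[19] P0: store L0 := 69 | P0:M(69), P1:I | bus: BusRdX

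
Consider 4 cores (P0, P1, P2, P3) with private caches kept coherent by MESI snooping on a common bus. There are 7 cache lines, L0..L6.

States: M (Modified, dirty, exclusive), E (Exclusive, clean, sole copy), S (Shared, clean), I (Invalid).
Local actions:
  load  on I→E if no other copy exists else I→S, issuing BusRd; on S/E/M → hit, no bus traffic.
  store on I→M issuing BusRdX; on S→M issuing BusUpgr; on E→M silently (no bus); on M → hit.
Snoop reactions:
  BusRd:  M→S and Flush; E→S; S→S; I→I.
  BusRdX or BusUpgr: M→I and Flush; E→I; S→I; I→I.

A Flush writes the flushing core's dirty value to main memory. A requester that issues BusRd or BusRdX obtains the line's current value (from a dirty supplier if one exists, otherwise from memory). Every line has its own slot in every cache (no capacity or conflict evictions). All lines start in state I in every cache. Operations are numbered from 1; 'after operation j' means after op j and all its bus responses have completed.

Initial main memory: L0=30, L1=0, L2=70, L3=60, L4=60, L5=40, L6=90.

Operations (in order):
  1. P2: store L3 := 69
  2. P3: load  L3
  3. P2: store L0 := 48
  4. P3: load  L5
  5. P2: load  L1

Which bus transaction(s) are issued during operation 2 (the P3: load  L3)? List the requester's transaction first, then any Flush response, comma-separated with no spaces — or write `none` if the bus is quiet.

[1] P2: store L3 := 69 | P0:I, P1:I, P2:M(69), P3:I | bus: BusRdX
[2] P3: load  L3 | P0:I, P1:I, P2:S(69), P3:S(69) | bus: BusRd,Flush
[3] P2: store L0 := 48 | P0:I, P1:I, P2:M(48), P3:I | bus: BusRdX
[4] P3: load  L5 | P0:I, P1:I, P2:I, P3:E(40) | bus: BusRd
[5] P2: load  L1 | P0:I, P1:I, P2:E(0), P3:I | bus: BusRd

bus = BusRd,Flush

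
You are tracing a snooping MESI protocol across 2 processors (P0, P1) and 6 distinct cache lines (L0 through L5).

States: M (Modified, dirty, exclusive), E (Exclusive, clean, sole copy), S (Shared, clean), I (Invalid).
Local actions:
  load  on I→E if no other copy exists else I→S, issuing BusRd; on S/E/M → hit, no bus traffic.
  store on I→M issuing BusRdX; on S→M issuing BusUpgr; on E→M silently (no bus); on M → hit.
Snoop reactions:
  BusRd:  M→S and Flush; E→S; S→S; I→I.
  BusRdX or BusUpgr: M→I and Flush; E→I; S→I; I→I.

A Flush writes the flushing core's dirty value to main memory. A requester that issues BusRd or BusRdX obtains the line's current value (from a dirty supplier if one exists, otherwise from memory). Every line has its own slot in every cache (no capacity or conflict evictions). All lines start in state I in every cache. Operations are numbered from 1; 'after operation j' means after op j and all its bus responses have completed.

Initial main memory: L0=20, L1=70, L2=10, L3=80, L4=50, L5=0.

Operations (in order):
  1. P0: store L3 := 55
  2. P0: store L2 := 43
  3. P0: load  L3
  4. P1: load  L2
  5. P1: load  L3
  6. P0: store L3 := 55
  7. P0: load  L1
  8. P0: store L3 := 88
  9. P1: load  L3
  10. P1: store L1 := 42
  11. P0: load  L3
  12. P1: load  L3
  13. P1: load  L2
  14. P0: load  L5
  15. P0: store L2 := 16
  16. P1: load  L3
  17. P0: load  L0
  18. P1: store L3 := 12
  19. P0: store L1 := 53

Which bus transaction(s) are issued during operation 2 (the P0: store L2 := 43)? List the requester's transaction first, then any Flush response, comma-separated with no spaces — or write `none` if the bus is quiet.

bus = BusRdX

[1] P0: store L3 := 55 | P0:M(55), P1:I | bus: BusRdX
[2] P0: store L2 := 43 | P0:M(43), P1:I | bus: BusRdX
[3] P0: load  L3 | P0:M(55), P1:I | bus: none
[4] P1: load  L2 | P0:S(43), P1:S(43) | bus: BusRd,Flush
[5] P1: load  L3 | P0:S(55), P1:S(55) | bus: BusRd,Flush
[6] P0: store L3 := 55 | P0:M(55), P1:I | bus: BusUpgr
[7] P0: load  L1 | P0:E(70), P1:I | bus: BusRd
[8] P0: store L3 := 88 | P0:M(88), P1:I | bus: none
[9] P1: load  L3 | P0:S(88), P1:S(88) | bus: BusRd,Flush
[10] P1: store L1 := 42 | P0:I, P1:M(42) | bus: BusRdX
[11] P0: load  L3 | P0:S(88), P1:S(88) | bus: none
[12] P1: load  L3 | P0:S(88), P1:S(88) | bus: none
[13] P1: load  L2 | P0:S(43), P1:S(43) | bus: none
[14] P0: load  L5 | P0:E(0), P1:I | bus: BusRd
[15] P0: store L2 := 16 | P0:M(16), P1:I | bus: BusUpgr
[16] P1: load  L3 | P0:S(88), P1:S(88) | bus: none
[17] P0: load  L0 | P0:E(20), P1:I | bus: BusRd
[18] P1: store L3 := 12 | P0:I, P1:M(12) | bus: BusUpgr
[19] P0: store L1 := 53 | P0:M(53), P1:I | bus: BusRdX,Flush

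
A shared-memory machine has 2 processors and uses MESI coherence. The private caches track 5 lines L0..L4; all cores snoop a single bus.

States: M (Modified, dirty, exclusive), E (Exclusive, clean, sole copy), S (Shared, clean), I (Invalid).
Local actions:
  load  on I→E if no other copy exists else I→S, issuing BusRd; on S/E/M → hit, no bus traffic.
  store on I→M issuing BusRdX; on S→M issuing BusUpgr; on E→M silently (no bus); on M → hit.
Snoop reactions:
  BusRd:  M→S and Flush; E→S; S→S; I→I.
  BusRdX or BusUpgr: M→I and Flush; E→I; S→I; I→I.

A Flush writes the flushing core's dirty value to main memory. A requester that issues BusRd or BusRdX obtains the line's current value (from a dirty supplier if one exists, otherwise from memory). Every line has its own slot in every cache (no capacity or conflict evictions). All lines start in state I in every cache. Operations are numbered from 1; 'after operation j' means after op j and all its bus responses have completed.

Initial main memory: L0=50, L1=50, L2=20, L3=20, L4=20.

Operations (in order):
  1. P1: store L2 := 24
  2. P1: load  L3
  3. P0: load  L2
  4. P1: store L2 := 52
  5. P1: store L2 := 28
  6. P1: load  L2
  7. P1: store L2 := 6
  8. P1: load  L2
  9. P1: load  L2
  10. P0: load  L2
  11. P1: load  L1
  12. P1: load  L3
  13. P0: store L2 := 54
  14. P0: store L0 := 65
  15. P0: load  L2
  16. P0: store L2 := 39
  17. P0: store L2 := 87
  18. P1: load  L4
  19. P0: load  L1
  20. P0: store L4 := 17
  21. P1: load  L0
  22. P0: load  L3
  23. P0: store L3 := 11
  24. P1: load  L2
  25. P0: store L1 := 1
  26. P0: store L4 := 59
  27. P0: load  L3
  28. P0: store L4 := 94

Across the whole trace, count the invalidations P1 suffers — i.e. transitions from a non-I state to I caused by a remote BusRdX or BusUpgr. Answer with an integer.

step 1: P1: store L2 := 24  ⟶  IM  (L2)  txn=BusRdX  M[L2]=20
step 2: P1: load  L3  ⟶  IE  (L3)  txn=BusRd  M[L3]=20
step 3: P0: load  L2  ⟶  SS  (L2)  txn=BusRd+Flush  M[L2]=24
step 4: P1: store L2 := 52  ⟶  IM  (L2)  txn=BusUpgr  M[L2]=24
step 5: P1: store L2 := 28  ⟶  IM  (L2)  txn=∅  M[L2]=24
step 6: P1: load  L2  ⟶  IM  (L2)  txn=∅  M[L2]=24
step 7: P1: store L2 := 6  ⟶  IM  (L2)  txn=∅  M[L2]=24
step 8: P1: load  L2  ⟶  IM  (L2)  txn=∅  M[L2]=24
step 9: P1: load  L2  ⟶  IM  (L2)  txn=∅  M[L2]=24
step 10: P0: load  L2  ⟶  SS  (L2)  txn=BusRd+Flush  M[L2]=6
step 11: P1: load  L1  ⟶  IE  (L1)  txn=BusRd  M[L1]=50
step 12: P1: load  L3  ⟶  IE  (L3)  txn=∅  M[L3]=20
step 13: P0: store L2 := 54  ⟶  MI  (L2)  txn=BusUpgr  M[L2]=6
step 14: P0: store L0 := 65  ⟶  MI  (L0)  txn=BusRdX  M[L0]=50
step 15: P0: load  L2  ⟶  MI  (L2)  txn=∅  M[L2]=6
step 16: P0: store L2 := 39  ⟶  MI  (L2)  txn=∅  M[L2]=6
step 17: P0: store L2 := 87  ⟶  MI  (L2)  txn=∅  M[L2]=6
step 18: P1: load  L4  ⟶  IE  (L4)  txn=BusRd  M[L4]=20
step 19: P0: load  L1  ⟶  SS  (L1)  txn=BusRd  M[L1]=50
step 20: P0: store L4 := 17  ⟶  MI  (L4)  txn=BusRdX  M[L4]=20
step 21: P1: load  L0  ⟶  SS  (L0)  txn=BusRd+Flush  M[L0]=65
step 22: P0: load  L3  ⟶  SS  (L3)  txn=BusRd  M[L3]=20
step 23: P0: store L3 := 11  ⟶  MI  (L3)  txn=BusUpgr  M[L3]=20
step 24: P1: load  L2  ⟶  SS  (L2)  txn=BusRd+Flush  M[L2]=87
step 25: P0: store L1 := 1  ⟶  MI  (L1)  txn=BusUpgr  M[L1]=50
step 26: P0: store L4 := 59  ⟶  MI  (L4)  txn=∅  M[L4]=20
step 27: P0: load  L3  ⟶  MI  (L3)  txn=∅  M[L3]=20
step 28: P0: store L4 := 94  ⟶  MI  (L4)  txn=∅  M[L4]=20

invalidations = 4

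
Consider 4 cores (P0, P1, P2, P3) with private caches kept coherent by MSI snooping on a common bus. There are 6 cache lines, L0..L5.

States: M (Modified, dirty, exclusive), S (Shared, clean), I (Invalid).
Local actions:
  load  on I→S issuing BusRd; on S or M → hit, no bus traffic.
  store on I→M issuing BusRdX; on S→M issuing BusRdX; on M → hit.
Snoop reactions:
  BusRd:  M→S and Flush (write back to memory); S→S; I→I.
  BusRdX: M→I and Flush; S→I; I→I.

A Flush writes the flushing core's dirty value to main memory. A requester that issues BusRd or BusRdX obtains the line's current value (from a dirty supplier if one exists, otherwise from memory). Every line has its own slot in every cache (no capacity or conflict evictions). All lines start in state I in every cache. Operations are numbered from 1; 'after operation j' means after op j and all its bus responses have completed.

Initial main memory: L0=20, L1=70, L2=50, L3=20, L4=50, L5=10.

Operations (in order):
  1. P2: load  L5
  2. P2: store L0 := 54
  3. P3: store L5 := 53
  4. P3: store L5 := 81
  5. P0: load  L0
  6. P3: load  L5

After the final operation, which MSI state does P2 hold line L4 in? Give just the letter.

[1] P2: load  L5 | P0:I, P1:I, P2:S(10), P3:I | bus: BusRd
[2] P2: store L0 := 54 | P0:I, P1:I, P2:M(54), P3:I | bus: BusRdX
[3] P3: store L5 := 53 | P0:I, P1:I, P2:I, P3:M(53) | bus: BusRdX
[4] P3: store L5 := 81 | P0:I, P1:I, P2:I, P3:M(81) | bus: none
[5] P0: load  L0 | P0:S(54), P1:I, P2:S(54), P3:I | bus: BusRd,Flush
[6] P3: load  L5 | P0:I, P1:I, P2:I, P3:M(81) | bus: none

state = I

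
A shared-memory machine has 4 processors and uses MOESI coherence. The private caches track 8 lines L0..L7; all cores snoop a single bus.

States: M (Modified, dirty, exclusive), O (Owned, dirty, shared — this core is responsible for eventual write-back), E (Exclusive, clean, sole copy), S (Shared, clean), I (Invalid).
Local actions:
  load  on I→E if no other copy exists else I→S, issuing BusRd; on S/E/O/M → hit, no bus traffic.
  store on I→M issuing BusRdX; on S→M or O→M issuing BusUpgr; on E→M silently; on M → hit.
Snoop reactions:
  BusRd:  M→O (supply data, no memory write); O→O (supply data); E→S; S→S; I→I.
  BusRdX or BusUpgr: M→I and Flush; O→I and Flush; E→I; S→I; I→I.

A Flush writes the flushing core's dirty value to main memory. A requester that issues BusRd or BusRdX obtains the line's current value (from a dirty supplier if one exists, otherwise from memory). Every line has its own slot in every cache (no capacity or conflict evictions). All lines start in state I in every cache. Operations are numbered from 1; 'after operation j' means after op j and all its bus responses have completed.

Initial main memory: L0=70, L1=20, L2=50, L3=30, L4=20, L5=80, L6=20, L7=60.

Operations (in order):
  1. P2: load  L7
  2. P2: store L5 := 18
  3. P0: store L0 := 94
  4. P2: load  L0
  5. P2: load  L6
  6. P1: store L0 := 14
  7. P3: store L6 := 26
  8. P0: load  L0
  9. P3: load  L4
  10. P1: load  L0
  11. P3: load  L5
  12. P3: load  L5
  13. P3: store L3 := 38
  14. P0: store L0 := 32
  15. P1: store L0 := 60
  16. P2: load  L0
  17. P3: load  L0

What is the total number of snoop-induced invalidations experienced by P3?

1. P2: load  L7  bus=[BusRd]  L7: P0=I P1=I P2=E P3=I  mem[L7]=60
2. P2: store L5 := 18  bus=[BusRdX]  L5: P0=I P1=I P2=M P3=I  mem[L5]=80
3. P0: store L0 := 94  bus=[BusRdX]  L0: P0=M P1=I P2=I P3=I  mem[L0]=70
4. P2: load  L0  bus=[BusRd]  L0: P0=O P1=I P2=S P3=I  mem[L0]=70
5. P2: load  L6  bus=[BusRd]  L6: P0=I P1=I P2=E P3=I  mem[L6]=20
6. P1: store L0 := 14  bus=[BusRdX,Flush]  L0: P0=I P1=M P2=I P3=I  mem[L0]=94
7. P3: store L6 := 26  bus=[BusRdX]  L6: P0=I P1=I P2=I P3=M  mem[L6]=20
8. P0: load  L0  bus=[BusRd]  L0: P0=S P1=O P2=I P3=I  mem[L0]=94
9. P3: load  L4  bus=[BusRd]  L4: P0=I P1=I P2=I P3=E  mem[L4]=20
10. P1: load  L0  bus=[-]  L0: P0=S P1=O P2=I P3=I  mem[L0]=94
11. P3: load  L5  bus=[BusRd]  L5: P0=I P1=I P2=O P3=S  mem[L5]=80
12. P3: load  L5  bus=[-]  L5: P0=I P1=I P2=O P3=S  mem[L5]=80
13. P3: store L3 := 38  bus=[BusRdX]  L3: P0=I P1=I P2=I P3=M  mem[L3]=30
14. P0: store L0 := 32  bus=[BusUpgr,Flush]  L0: P0=M P1=I P2=I P3=I  mem[L0]=14
15. P1: store L0 := 60  bus=[BusRdX,Flush]  L0: P0=I P1=M P2=I P3=I  mem[L0]=32
16. P2: load  L0  bus=[BusRd]  L0: P0=I P1=O P2=S P3=I  mem[L0]=32
17. P3: load  L0  bus=[BusRd]  L0: P0=I P1=O P2=S P3=S  mem[L0]=32

invalidations = 0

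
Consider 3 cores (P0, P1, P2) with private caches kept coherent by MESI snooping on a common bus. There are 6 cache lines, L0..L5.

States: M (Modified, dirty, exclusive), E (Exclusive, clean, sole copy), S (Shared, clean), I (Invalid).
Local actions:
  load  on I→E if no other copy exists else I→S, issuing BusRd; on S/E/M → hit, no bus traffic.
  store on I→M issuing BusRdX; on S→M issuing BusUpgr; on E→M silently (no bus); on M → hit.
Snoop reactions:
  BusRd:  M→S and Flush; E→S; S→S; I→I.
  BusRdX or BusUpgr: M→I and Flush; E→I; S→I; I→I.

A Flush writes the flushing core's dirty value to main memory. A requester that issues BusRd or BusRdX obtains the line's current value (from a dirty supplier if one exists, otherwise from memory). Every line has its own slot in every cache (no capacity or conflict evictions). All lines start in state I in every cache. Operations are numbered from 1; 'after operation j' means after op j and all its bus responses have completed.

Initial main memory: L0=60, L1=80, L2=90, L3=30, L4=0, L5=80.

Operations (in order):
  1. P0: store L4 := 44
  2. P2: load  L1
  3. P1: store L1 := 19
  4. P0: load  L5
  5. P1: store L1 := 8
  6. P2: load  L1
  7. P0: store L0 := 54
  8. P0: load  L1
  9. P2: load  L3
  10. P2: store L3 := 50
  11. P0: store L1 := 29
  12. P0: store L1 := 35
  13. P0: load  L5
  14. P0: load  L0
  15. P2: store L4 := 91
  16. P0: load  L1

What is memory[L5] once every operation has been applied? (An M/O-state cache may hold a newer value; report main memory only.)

1. P0: store L4 := 44  bus=[BusRdX]  L4: P0=M P1=I P2=I  mem[L4]=0
2. P2: load  L1  bus=[BusRd]  L1: P0=I P1=I P2=E  mem[L1]=80
3. P1: store L1 := 19  bus=[BusRdX]  L1: P0=I P1=M P2=I  mem[L1]=80
4. P0: load  L5  bus=[BusRd]  L5: P0=E P1=I P2=I  mem[L5]=80
5. P1: store L1 := 8  bus=[-]  L1: P0=I P1=M P2=I  mem[L1]=80
6. P2: load  L1  bus=[BusRd,Flush]  L1: P0=I P1=S P2=S  mem[L1]=8
7. P0: store L0 := 54  bus=[BusRdX]  L0: P0=M P1=I P2=I  mem[L0]=60
8. P0: load  L1  bus=[BusRd]  L1: P0=S P1=S P2=S  mem[L1]=8
9. P2: load  L3  bus=[BusRd]  L3: P0=I P1=I P2=E  mem[L3]=30
10. P2: store L3 := 50  bus=[-]  L3: P0=I P1=I P2=M  mem[L3]=30
11. P0: store L1 := 29  bus=[BusUpgr]  L1: P0=M P1=I P2=I  mem[L1]=8
12. P0: store L1 := 35  bus=[-]  L1: P0=M P1=I P2=I  mem[L1]=8
13. P0: load  L5  bus=[-]  L5: P0=E P1=I P2=I  mem[L5]=80
14. P0: load  L0  bus=[-]  L0: P0=M P1=I P2=I  mem[L0]=60
15. P2: store L4 := 91  bus=[BusRdX,Flush]  L4: P0=I P1=I P2=M  mem[L4]=44
16. P0: load  L1  bus=[-]  L1: P0=M P1=I P2=I  mem[L1]=8

memory[L5] = 80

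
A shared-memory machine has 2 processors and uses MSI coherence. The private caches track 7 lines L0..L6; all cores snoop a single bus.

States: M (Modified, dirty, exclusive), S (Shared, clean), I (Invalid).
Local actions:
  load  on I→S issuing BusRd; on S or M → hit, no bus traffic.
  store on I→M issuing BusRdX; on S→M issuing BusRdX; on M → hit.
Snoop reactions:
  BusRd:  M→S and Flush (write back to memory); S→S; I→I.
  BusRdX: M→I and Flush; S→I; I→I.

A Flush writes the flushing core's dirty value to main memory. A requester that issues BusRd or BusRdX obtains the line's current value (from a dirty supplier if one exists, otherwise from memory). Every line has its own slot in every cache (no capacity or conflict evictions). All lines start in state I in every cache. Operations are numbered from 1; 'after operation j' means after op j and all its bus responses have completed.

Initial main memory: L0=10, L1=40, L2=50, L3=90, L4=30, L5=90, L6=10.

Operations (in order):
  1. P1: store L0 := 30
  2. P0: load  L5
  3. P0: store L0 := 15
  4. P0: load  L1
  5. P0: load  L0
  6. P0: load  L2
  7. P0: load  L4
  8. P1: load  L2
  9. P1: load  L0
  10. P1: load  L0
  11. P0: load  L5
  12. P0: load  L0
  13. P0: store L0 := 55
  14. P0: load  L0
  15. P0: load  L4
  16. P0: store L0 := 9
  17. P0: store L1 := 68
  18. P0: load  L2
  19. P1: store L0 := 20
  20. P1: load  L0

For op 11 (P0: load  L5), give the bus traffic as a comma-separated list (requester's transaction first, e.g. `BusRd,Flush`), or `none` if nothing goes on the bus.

bus = none

1. P1: store L0 := 30  bus=[BusRdX]  L0: P0=I P1=M  mem[L0]=10
2. P0: load  L5  bus=[BusRd]  L5: P0=S P1=I  mem[L5]=90
3. P0: store L0 := 15  bus=[BusRdX,Flush]  L0: P0=M P1=I  mem[L0]=30
4. P0: load  L1  bus=[BusRd]  L1: P0=S P1=I  mem[L1]=40
5. P0: load  L0  bus=[-]  L0: P0=M P1=I  mem[L0]=30
6. P0: load  L2  bus=[BusRd]  L2: P0=S P1=I  mem[L2]=50
7. P0: load  L4  bus=[BusRd]  L4: P0=S P1=I  mem[L4]=30
8. P1: load  L2  bus=[BusRd]  L2: P0=S P1=S  mem[L2]=50
9. P1: load  L0  bus=[BusRd,Flush]  L0: P0=S P1=S  mem[L0]=15
10. P1: load  L0  bus=[-]  L0: P0=S P1=S  mem[L0]=15
11. P0: load  L5  bus=[-]  L5: P0=S P1=I  mem[L5]=90
12. P0: load  L0  bus=[-]  L0: P0=S P1=S  mem[L0]=15
13. P0: store L0 := 55  bus=[BusRdX]  L0: P0=M P1=I  mem[L0]=15
14. P0: load  L0  bus=[-]  L0: P0=M P1=I  mem[L0]=15
15. P0: load  L4  bus=[-]  L4: P0=S P1=I  mem[L4]=30
16. P0: store L0 := 9  bus=[-]  L0: P0=M P1=I  mem[L0]=15
17. P0: store L1 := 68  bus=[BusRdX]  L1: P0=M P1=I  mem[L1]=40
18. P0: load  L2  bus=[-]  L2: P0=S P1=S  mem[L2]=50
19. P1: store L0 := 20  bus=[BusRdX,Flush]  L0: P0=I P1=M  mem[L0]=9
20. P1: load  L0  bus=[-]  L0: P0=I P1=M  mem[L0]=9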